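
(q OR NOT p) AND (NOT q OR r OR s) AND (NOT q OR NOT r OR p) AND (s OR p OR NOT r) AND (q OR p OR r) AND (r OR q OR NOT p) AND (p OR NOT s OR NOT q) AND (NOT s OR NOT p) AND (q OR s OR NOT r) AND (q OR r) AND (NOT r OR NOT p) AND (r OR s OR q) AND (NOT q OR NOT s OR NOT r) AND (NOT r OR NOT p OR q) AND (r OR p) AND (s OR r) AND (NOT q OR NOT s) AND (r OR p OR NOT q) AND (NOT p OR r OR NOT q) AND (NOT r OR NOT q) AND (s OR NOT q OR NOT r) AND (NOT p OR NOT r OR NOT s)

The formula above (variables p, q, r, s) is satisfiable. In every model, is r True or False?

True

Suppose r = false.
(q) alone gives q = true.
(s) alone gives s = true.
Now (NOT s) is unsatisfied and unit — conflict.
So every satisfying assignment has r = True.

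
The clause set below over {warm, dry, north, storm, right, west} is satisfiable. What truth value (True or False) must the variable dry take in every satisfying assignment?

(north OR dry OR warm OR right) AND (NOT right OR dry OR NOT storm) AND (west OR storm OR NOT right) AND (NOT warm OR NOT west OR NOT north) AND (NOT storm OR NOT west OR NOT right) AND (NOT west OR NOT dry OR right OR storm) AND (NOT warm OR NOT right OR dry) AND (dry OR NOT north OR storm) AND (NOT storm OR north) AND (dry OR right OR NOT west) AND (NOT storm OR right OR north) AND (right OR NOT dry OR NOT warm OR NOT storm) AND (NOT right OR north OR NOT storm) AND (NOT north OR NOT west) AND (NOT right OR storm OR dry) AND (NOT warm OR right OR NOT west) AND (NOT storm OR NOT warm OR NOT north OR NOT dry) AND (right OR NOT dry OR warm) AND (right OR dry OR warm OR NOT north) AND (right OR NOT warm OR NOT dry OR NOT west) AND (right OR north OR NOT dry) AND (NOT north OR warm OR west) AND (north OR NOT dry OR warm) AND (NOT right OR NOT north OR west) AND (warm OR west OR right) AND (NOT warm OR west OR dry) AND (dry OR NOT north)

True

Suppose dry = false.
The clause (NOT north) is unit, so north = false.
The clause (NOT storm) is unit, so storm = false.
The clause (NOT right) is unit, so right = false.
The clause (warm) is unit, so warm = true.
The clause (NOT west) is unit, so west = false.
That conflicts with the unit clause (west).
So every satisfying assignment has dry = True.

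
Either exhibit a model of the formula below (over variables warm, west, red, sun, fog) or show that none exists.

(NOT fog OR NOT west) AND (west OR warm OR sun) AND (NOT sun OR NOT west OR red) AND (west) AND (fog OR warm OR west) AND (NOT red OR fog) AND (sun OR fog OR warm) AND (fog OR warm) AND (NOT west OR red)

From the singleton clause (west), west = true.
From the singleton clause (NOT fog), fog = false.
From the singleton clause (NOT red), red = false.
Now (red) is unsatisfied and unit — conflict.

UNSATISFIABLE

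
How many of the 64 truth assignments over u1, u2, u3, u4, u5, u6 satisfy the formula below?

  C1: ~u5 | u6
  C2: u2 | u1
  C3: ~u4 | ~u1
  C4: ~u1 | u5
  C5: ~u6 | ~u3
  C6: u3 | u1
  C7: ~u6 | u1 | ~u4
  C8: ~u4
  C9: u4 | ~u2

There are 2^6 = 64 truth assignments over (u1, u2, u3, u4, u5, u6).
Split on u5. With u5 = 1, the clauses containing u5 are satisfied and ~u5 drops from the rest; 1 of the 2^5 = 32 assignments to the other variables satisfy what remains.
With u5 = 0, by the same count on the reduced clause set, 0 assignments work.
(One model: u1=T, u2=F, u3=F, u4=F, u5=T, u6=T.)
Total: 1 + 0 = 1.

1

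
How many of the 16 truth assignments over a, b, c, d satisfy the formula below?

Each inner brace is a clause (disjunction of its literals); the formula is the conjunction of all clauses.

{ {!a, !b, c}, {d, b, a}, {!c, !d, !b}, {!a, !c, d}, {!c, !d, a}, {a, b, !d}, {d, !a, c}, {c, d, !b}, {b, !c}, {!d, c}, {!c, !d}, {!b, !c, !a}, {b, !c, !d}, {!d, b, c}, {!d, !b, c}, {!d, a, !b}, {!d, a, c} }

There are 2^4 = 16 truth assignments over (a, b, c, d).
Split on b. With b = true, the clauses containing b are satisfied and !b drops from the rest; 1 of the 2^3 = 8 assignments to the other variables satisfy what remains.
With b = false, by the same count on the reduced clause set, 0 assignments work.
Total: 1 + 0 = 1.

1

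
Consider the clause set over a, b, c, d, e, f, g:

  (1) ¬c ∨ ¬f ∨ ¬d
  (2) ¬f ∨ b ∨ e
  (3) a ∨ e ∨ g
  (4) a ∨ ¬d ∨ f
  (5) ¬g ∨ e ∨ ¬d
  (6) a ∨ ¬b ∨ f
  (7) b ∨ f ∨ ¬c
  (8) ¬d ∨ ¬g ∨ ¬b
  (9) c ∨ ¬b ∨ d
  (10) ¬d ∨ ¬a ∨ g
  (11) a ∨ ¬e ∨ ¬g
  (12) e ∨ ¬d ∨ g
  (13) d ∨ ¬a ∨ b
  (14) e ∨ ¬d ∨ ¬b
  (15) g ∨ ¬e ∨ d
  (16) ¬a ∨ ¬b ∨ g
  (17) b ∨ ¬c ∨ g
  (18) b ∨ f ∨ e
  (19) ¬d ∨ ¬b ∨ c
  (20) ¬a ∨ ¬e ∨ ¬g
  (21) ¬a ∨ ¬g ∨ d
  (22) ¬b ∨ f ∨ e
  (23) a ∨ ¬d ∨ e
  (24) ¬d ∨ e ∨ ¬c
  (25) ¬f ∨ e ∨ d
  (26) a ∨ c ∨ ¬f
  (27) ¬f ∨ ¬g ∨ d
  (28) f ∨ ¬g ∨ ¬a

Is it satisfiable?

Suppose c = False.
Suppose b = False.
Suppose f = False.
From the singleton clause (e), e = True.
Suppose a = True.
From the singleton clause (d), d = True.
From the singleton clause (g), g = True.
That conflicts with the unit clause (¬g).
Undo a and try a = False.
From the singleton clause (¬d), d = False.
From the singleton clause (¬g), g = False.
That conflicts with the unit clause (g).
Neither a = True nor a = False works.
Undo f and try f = True.
From the singleton clause (e), e = True.
From the singleton clause (a), a = True.
From the singleton clause (d), d = True.
From the singleton clause (g), g = True.
That conflicts with the unit clause (¬g).
Neither f = True nor f = False works.
Undo b and try b = True.
From the singleton clause (d), d = True.
That conflicts with the unit clause (¬d).
Neither b = True nor b = False works.
Undo c and try c = True.
Suppose f = False.
From the singleton clause (b), b = True.
From the singleton clause (a), a = True.
From the singleton clause (g), g = True.
That conflicts with the unit clause (¬g).
Undo f and try f = True.
From the singleton clause (¬d), d = False.
From the singleton clause (e), e = True.
From the singleton clause (g), g = True.
That conflicts with the unit clause (¬g).
Neither f = True nor f = False works.
Neither c = True nor c = False works.
No assignment satisfies every clause.

No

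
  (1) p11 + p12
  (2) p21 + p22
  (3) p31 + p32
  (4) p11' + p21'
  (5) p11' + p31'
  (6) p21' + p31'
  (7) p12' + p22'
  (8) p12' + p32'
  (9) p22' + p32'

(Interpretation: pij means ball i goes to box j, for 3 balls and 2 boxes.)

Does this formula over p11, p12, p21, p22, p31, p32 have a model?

No, unsatisfiable

Branch on p11: set p11 = 1.
(p21') alone gives p21 = 0.
(p22) alone gives p22 = 1.
(p31') alone gives p31 = 0.
(p32) alone gives p32 = 1.
But (p32') is also a unit clause — contradiction.
So p11 must be the other value — set p11 = 0.
(p12) alone gives p12 = 1.
(p22') alone gives p22 = 0.
(p21) alone gives p21 = 1.
(p31') alone gives p31 = 0.
(p32) alone gives p32 = 1.
But (p32') is also a unit clause — contradiction.
Neither p11 = 1 nor p11 = 0 works.
No assignment satisfies every clause.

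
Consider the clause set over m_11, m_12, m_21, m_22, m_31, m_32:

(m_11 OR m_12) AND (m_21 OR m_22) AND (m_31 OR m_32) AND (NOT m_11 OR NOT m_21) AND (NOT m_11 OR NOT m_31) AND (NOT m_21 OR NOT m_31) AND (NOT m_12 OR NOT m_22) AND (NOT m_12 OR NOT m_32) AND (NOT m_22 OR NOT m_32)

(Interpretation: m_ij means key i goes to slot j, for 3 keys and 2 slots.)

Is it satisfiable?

Try m_11 = true.
The clause (NOT m_21) is unit, so m_21 = false.
The clause (m_22) is unit, so m_22 = true.
The clause (NOT m_31) is unit, so m_31 = false.
The clause (m_32) is unit, so m_32 = true.
Now (NOT m_32) is unsatisfied and unit — conflict.
Backtrack on m_11: now try m_11 = false.
The clause (m_12) is unit, so m_12 = true.
The clause (NOT m_22) is unit, so m_22 = false.
The clause (m_21) is unit, so m_21 = true.
The clause (NOT m_31) is unit, so m_31 = false.
The clause (m_32) is unit, so m_32 = true.
Now (NOT m_32) is unsatisfied and unit — conflict.
Both values of m_11 lead to a conflict.
No assignment satisfies every clause.

No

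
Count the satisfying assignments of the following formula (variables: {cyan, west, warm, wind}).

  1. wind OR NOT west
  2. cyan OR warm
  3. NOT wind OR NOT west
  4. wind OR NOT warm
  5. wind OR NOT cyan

3

There are 2^4 = 16 truth assignments over (cyan, west, warm, wind).
Check each against the 5 clauses (columns in the order cyan, west, warm, wind):
  F F F F  ✗ fails (cyan OR warm)
  F F F T  ✗ fails (cyan OR warm)
  F F T F  ✗ fails (wind OR NOT warm)
  F F T T  ✓ satisfies all
  F T F F  ✗ fails (wind OR NOT west)
  F T F T  ✗ fails (cyan OR warm)
  F T T F  ✗ fails (wind OR NOT west)
  F T T T  ✗ fails (NOT wind OR NOT west)
  T F F F  ✗ fails (wind OR NOT cyan)
  T F F T  ✓ satisfies all
  T F T F  ✗ fails (wind OR NOT warm)
  T F T T  ✓ satisfies all
  T T F F  ✗ fails (wind OR NOT west)
  T T F T  ✗ fails (NOT wind OR NOT west)
  T T T F  ✗ fails (wind OR NOT west)
  T T T T  ✗ fails (NOT wind OR NOT west)
3 of the 16 rows are models.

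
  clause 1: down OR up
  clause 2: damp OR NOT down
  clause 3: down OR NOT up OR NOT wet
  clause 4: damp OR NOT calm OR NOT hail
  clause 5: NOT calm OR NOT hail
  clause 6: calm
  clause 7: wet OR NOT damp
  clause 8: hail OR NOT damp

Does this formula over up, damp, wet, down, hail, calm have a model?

From the singleton clause (calm), calm = true.
From the singleton clause (NOT hail), hail = false.
From the singleton clause (NOT damp), damp = false.
From the singleton clause (NOT down), down = false.
From the singleton clause (up), up = true.
From the singleton clause (NOT wet), wet = false.
Every clause now holds.
A satisfying assignment: up ↦ true, damp ↦ false, wet ↦ false, down ↦ false, hail ↦ false, calm ↦ true.

Yes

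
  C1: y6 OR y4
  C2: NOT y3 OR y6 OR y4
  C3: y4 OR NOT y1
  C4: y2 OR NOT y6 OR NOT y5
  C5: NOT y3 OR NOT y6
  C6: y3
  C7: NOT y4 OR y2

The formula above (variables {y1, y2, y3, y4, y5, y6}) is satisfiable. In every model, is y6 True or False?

Suppose y6 = true.
Unit clause (NOT y3) forces y3 = false.
But (y3) is also a unit clause — contradiction.
So every satisfying assignment has y6 = False.

False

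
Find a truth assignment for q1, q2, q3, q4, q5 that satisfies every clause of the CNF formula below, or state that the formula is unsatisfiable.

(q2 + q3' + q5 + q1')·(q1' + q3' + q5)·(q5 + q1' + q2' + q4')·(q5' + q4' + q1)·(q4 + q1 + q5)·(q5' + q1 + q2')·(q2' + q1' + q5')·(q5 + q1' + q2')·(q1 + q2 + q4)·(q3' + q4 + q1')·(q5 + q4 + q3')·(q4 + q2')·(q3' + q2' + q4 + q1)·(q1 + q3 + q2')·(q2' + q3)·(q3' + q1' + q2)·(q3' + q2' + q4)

q1: 1, q2: 0, q3: 0, q4: 0, q5: 1

Try q4 = 0.
(q2') alone gives q2 = 0.
(q1) alone gives q1 = 1.
(q3') alone gives q3 = 0.
Every clause is now satisfied; q5 is unconstrained.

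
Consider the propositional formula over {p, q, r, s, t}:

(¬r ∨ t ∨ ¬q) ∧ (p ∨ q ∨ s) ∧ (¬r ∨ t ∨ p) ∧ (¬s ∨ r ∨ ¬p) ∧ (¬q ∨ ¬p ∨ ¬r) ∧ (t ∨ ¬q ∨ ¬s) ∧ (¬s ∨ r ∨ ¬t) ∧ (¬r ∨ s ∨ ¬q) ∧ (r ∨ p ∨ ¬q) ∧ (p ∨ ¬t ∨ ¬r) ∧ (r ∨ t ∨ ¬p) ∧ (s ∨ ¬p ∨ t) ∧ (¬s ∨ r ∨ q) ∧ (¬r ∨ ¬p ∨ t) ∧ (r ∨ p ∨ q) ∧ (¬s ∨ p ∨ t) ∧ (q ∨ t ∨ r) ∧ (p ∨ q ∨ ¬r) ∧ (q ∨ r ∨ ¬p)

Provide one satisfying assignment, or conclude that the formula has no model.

Case r = True:
Case t = True:
(p) alone gives p = True.
(¬q) alone gives q = False.
No clause remains; s is free.

p: True, q: False, r: True, s: True, t: True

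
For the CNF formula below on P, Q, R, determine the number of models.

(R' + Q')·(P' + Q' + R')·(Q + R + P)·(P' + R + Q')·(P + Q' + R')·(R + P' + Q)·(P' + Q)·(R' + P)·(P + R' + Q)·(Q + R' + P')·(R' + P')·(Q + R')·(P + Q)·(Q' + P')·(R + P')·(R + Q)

1

There are 2^3 = 8 truth assignments over (P, Q, R).
Check each against the 16 clauses (columns in the order P, Q, R):
  F F F  ✗ fails (Q + R + P)
  F F T  ✗ fails (R' + P)
  F T F  ✓ satisfies all
  F T T  ✗ fails (R' + Q')
  T F F  ✗ fails (R + P' + Q)
  T F T  ✗ fails (P' + Q)
  T T F  ✗ fails (P' + R + Q')
  T T T  ✗ fails (R' + Q')
1 of the 8 rows is a model.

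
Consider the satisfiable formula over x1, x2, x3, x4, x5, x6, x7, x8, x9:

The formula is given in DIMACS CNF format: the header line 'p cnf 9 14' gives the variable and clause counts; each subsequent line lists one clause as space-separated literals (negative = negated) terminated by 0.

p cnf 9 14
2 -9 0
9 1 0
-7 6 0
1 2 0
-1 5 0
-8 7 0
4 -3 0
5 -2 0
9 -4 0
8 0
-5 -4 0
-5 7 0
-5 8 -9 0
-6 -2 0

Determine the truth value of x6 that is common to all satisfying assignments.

True

Suppose x6 = False.
From the singleton clause (¬x7), x7 = False.
From the singleton clause (¬x8), x8 = False.
Now (x8) is unsatisfied and unit — conflict.
So every satisfying assignment has x6 = True.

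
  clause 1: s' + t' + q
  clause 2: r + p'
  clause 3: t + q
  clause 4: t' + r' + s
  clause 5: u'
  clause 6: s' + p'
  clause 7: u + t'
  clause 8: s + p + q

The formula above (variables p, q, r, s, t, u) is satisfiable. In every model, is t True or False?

Suppose t = 1.
From the singleton clause (u'), u = 0.
Now (u) is unsatisfied and unit — conflict.
So every satisfying assignment has t = False.

False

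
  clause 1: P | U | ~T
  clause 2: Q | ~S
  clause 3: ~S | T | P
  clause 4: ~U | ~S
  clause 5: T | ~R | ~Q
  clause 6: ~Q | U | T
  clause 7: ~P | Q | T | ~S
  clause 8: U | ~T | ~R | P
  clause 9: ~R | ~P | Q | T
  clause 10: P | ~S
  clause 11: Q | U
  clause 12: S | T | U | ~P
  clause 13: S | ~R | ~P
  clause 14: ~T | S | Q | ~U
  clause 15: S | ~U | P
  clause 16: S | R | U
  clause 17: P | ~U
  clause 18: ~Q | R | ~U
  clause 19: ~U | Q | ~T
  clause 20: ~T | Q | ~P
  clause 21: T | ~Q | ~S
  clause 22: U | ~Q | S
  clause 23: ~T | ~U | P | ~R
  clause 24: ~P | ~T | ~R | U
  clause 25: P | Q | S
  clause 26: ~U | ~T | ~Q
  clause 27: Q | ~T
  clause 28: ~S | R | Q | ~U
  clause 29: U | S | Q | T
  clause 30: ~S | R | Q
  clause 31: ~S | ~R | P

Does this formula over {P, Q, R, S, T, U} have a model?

Try Q = 0.
Unit clause (~S) forces S = 0.
Unit clause (U) forces U = 1.
Unit clause (~T) forces T = 0.
Unit clause (P) forces P = 1.
Unit clause (~R) forces R = 0.
Every clause now holds.
A satisfying assignment: P ↦ 1, Q ↦ 0, R ↦ 0, S ↦ 0, T ↦ 0, U ↦ 1.

Yes, satisfiable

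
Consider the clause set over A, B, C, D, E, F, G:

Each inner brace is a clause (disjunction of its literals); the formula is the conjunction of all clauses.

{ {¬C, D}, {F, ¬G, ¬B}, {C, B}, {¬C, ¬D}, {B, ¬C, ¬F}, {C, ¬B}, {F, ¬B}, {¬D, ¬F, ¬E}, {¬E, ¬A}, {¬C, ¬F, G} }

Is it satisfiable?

Try C = False.
The clause (B) is unit, so B = True.
Now (¬B) is unsatisfied and unit — conflict.
So C must be the other value — set C = True.
The clause (D) is unit, so D = True.
Now (¬D) is unsatisfied and unit — conflict.
Both values of C lead to a conflict.
No assignment satisfies every clause.

No, unsatisfiable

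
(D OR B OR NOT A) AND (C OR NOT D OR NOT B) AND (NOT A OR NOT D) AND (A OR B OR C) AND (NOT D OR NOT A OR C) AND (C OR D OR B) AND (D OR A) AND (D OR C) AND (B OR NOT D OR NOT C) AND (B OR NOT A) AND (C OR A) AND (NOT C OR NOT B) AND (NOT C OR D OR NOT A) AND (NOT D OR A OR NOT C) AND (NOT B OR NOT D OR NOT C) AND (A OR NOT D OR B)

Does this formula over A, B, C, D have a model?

Case A = false:
Unit clause (D) forces D = true.
Unit clause (C) forces C = true.
Now (NOT C) is unsatisfied and unit — conflict.
Undo A and try A = true.
Unit clause (NOT D) forces D = false.
Unit clause (B) forces B = true.
Unit clause (C) forces C = true.
Now (NOT C) is unsatisfied and unit — conflict.
Neither A = true nor A = false works.
No assignment satisfies every clause.

Unsatisfiable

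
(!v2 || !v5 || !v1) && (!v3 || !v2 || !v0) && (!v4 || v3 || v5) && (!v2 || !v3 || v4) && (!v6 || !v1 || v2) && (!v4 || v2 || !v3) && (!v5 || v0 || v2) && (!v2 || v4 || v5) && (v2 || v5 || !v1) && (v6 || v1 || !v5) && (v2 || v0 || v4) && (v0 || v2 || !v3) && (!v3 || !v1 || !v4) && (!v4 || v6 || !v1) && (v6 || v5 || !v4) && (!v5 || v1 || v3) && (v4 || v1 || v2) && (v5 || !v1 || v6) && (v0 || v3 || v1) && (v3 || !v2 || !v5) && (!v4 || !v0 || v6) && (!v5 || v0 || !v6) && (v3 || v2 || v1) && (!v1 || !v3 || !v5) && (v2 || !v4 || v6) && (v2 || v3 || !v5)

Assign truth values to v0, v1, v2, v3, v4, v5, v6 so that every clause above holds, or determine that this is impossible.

v0: false,  v1: false,  v2: true,  v3: true,  v4: true,  v5: false,  v6: true

Try v2 = true.
Try v5 = false.
Unit clause (v4) forces v4 = true.
Unit clause (v3) forces v3 = true.
Unit clause (!v0) forces v0 = false.
Unit clause (!v1) forces v1 = false.
Unit clause (v6) forces v6 = true.
Every clause now holds.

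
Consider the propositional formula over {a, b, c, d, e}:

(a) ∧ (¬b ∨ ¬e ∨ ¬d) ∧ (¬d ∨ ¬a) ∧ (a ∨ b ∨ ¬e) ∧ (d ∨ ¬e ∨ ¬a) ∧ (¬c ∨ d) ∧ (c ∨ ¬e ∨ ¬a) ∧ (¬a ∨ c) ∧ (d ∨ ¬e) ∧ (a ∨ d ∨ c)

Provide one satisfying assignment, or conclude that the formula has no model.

UNSATISFIABLE

(a) alone gives a = True.
(¬d) alone gives d = False.
(¬e) alone gives e = False.
(¬c) alone gives c = False.
That conflicts with the unit clause (c).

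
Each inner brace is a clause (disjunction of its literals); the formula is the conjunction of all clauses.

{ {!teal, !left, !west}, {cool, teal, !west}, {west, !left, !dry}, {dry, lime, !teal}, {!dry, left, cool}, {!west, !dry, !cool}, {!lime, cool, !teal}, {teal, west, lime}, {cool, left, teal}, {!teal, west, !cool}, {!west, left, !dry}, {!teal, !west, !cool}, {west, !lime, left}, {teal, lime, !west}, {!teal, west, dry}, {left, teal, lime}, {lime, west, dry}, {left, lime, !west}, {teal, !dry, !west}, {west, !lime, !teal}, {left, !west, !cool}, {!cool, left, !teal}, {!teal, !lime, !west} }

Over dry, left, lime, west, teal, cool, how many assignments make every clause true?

3

There are 2^6 = 64 truth assignments over (dry, left, lime, west, teal, cool).
Split on west. With west = true, the clauses containing west are satisfied and !west drops from the rest; 1 of the 2^5 = 32 assignments to the other variables satisfy what remains.
With west = false, by the same count on the reduced clause set, 2 assignments work.
(One model: dry=F, left=T, lime=T, west=F, teal=F, cool=F.)
Total: 1 + 2 = 3.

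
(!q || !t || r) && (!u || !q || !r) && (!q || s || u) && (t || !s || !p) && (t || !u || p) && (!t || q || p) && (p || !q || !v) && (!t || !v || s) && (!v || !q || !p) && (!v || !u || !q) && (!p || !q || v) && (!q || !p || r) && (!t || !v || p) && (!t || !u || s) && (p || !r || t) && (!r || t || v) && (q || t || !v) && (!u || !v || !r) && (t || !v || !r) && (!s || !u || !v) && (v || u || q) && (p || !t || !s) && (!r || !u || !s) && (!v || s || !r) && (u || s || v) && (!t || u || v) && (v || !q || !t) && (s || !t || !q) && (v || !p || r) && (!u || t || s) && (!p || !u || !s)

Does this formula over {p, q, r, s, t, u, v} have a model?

Case q = true:
Case t = false:
Case u = false:
The clause (s) is unit, so s = true.
The clause (!p) is unit, so p = false.
The clause (!v) is unit, so v = false.
The clause (!r) is unit, so r = false.
Every clause now holds.
A satisfying assignment: p ↦ false; q ↦ true; r ↦ false; s ↦ true; t ↦ false; u ↦ false; v ↦ false.

Yes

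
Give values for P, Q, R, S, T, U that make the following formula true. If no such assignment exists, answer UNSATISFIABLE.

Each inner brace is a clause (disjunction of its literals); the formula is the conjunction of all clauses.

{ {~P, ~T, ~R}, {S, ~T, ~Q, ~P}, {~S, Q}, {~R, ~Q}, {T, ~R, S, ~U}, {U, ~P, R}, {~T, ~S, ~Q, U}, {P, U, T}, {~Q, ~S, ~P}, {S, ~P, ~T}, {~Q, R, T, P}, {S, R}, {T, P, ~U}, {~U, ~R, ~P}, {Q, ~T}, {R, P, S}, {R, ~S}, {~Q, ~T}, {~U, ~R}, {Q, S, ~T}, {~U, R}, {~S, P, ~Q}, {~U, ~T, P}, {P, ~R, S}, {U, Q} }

Branch on S: set S = 0.
The clause (R) is unit, so R = 1.
The clause (~Q) is unit, so Q = 0.
The clause (~T) is unit, so T = 0.
The clause (~U) is unit, so U = 0.
But (U) is also a unit clause — contradiction.
That branch fails; take S = 1 instead.
The clause (Q) is unit, so Q = 1.
The clause (~R) is unit, so R = 0.
But (R) is also a unit clause — contradiction.
Either choice for S ends in contradiction.

UNSATISFIABLE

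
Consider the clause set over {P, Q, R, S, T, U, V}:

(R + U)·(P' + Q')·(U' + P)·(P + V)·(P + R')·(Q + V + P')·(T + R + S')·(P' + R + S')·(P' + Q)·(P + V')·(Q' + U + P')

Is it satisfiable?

No

Branch on R: set R = 1.
Unit clause (P) forces P = 1.
Unit clause (Q') forces Q = 0.
That conflicts with the unit clause (Q).
Backtrack on R: now try R = 0.
Unit clause (U) forces U = 1.
Unit clause (P) forces P = 1.
Unit clause (Q') forces Q = 0.
That conflicts with the unit clause (Q).
Both values of R lead to a conflict.
No assignment satisfies every clause.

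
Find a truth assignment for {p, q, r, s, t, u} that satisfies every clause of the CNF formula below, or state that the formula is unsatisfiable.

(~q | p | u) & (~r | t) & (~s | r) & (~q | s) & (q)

Unit clause (q) forces q = 1.
Unit clause (s) forces s = 1.
Unit clause (r) forces r = 1.
Unit clause (t) forces t = 1.
Try p = 1.
No clause remains; u is free.

p ↦ 1,  q ↦ 1,  r ↦ 1,  s ↦ 1,  t ↦ 1,  u ↦ 1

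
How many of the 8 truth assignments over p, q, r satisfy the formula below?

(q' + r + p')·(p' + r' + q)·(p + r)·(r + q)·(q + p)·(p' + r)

2

There are 2^3 = 8 truth assignments over (p, q, r).
Split on r. With r = 1, the clauses containing r are satisfied and r' drops from the rest; 2 of the 2^2 = 4 assignments to the other variables satisfy what remains.
With r = 0, by the same count on the reduced clause set, 0 assignments work.
(One model: p=F, q=T, r=T.)
Total: 2 + 0 = 2.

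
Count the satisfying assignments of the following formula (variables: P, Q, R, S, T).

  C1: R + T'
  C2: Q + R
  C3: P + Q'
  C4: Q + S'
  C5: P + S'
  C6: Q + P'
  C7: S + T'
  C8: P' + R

4

There are 2^5 = 32 truth assignments over (P, Q, R, S, T).
Split on T. With T = 1, the clauses containing T are satisfied and T' drops from the rest; 1 of the 2^4 = 16 assignments to the other variables satisfy what remains.
With T = 0, by the same count on the reduced clause set, 3 assignments work.
(One model: P=F, Q=F, R=T, S=F, T=F.)
Total: 1 + 3 = 4.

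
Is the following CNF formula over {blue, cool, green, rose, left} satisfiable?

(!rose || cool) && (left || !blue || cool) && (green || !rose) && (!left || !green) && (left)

From the singleton clause (left), left = true.
From the singleton clause (!green), green = false.
From the singleton clause (!rose), rose = false.
Every clause is now satisfied; blue, cool are unconstrained.
A satisfying assignment: blue: false, cool: true, green: false, rose: false, left: true.

Satisfiable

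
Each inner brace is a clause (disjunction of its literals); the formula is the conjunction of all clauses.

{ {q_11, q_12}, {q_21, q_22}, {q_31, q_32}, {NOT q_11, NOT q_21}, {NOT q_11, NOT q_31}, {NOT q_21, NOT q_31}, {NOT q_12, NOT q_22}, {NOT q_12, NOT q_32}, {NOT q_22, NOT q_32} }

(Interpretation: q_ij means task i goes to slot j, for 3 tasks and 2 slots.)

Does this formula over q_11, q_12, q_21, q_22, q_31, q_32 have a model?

Case q_11 = true:
(NOT q_21) alone gives q_21 = false.
(q_22) alone gives q_22 = true.
(NOT q_31) alone gives q_31 = false.
(q_32) alone gives q_32 = true.
That conflicts with the unit clause (NOT q_32).
So q_11 must be the other value — set q_11 = false.
(q_12) alone gives q_12 = true.
(NOT q_22) alone gives q_22 = false.
(q_21) alone gives q_21 = true.
(NOT q_31) alone gives q_31 = false.
(q_32) alone gives q_32 = true.
That conflicts with the unit clause (NOT q_32).
Neither q_11 = true nor q_11 = false works.
No assignment satisfies every clause.

No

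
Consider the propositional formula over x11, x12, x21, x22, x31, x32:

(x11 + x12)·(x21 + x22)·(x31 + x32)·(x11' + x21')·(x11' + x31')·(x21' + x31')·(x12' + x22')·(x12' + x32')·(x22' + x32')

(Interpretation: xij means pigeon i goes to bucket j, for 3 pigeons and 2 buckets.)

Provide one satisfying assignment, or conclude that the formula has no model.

Try x11 = 1.
The clause (x21') is unit, so x21 = 0.
The clause (x22) is unit, so x22 = 1.
The clause (x31') is unit, so x31 = 0.
The clause (x32) is unit, so x32 = 1.
Now (x32') is unsatisfied and unit — conflict.
Backtrack on x11: now try x11 = 0.
The clause (x12) is unit, so x12 = 1.
The clause (x22') is unit, so x22 = 0.
The clause (x21) is unit, so x21 = 1.
The clause (x31') is unit, so x31 = 0.
The clause (x32) is unit, so x32 = 1.
Now (x32') is unsatisfied and unit — conflict.
Neither x11 = 1 nor x11 = 0 works.

UNSATISFIABLE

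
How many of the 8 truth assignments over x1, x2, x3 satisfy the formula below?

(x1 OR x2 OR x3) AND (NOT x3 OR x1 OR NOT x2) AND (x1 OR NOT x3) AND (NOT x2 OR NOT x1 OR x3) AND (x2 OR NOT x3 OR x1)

There are 2^3 = 8 truth assignments over (x1, x2, x3).
Check each against the 5 clauses (columns in the order x1, x2, x3):
  F F F  ✗ fails (x1 OR x2 OR x3)
  F F T  ✗ fails (x1 OR NOT x3)
  F T F  ✓ satisfies all
  F T T  ✗ fails (NOT x3 OR x1 OR NOT x2)
  T F F  ✓ satisfies all
  T F T  ✓ satisfies all
  T T F  ✗ fails (NOT x2 OR NOT x1 OR x3)
  T T T  ✓ satisfies all
4 of the 8 rows are models.

4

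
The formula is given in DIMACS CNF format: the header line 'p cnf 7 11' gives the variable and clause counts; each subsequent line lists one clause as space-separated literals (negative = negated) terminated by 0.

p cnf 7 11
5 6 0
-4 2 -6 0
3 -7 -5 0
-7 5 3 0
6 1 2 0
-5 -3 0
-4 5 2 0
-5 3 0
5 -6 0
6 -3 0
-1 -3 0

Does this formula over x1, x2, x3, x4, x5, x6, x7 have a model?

Suppose x5 = True.
From the singleton clause (¬x3), x3 = False.
That conflicts with the unit clause (x3).
Undo x5 and try x5 = False.
From the singleton clause (x6), x6 = True.
That conflicts with the unit clause (¬x6).
Both values of x5 lead to a conflict.
No assignment satisfies every clause.

No, unsatisfiable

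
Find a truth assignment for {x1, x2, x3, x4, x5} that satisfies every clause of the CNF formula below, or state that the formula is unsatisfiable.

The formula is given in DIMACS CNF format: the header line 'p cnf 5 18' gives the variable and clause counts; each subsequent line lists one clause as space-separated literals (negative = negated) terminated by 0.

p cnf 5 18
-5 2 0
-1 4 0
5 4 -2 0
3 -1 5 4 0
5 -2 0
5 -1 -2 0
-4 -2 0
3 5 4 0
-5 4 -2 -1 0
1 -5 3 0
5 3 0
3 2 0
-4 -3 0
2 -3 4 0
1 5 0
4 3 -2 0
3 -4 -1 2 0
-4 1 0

x1=False; x2=True; x3=True; x4=False; x5=True

Suppose x5 = True.
From the singleton clause (x2), x2 = True.
From the singleton clause (¬x4), x4 = False.
From the singleton clause (¬x1), x1 = False.
From the singleton clause (x3), x3 = True.
This assignment satisfies each clause.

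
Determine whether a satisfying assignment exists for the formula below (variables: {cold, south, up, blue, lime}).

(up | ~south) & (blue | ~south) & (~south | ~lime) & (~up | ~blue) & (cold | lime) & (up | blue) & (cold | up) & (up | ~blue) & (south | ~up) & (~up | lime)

Suppose up = 1.
Unit clause (~blue) forces blue = 0.
Unit clause (~south) forces south = 0.
That conflicts with the unit clause (south).
Undo up and try up = 0.
Unit clause (~south) forces south = 0.
Unit clause (blue) forces blue = 1.
That conflicts with the unit clause (~blue).
Either choice for up ends in contradiction.
No assignment satisfies every clause.

No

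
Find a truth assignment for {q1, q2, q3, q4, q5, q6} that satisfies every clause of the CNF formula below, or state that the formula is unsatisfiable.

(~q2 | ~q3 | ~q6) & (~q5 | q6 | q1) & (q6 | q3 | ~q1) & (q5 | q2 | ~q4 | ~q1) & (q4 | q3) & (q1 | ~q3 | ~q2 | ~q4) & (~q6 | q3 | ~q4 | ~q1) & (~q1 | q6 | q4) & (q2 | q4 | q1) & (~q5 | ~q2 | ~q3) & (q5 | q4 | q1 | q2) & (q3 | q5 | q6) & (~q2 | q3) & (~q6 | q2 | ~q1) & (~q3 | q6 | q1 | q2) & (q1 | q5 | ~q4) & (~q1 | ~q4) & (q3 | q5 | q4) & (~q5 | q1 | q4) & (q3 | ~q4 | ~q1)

Branch on q4: set q4 = 1.
The clause (~q1) is unit, so q1 = 0.
The clause (q5) is unit, so q5 = 1.
The clause (q6) is unit, so q6 = 1.
Branch on q2: set q2 = 0.
No clause remains; q3 is free.

q1=0; q2=0; q3=0; q4=1; q5=1; q6=1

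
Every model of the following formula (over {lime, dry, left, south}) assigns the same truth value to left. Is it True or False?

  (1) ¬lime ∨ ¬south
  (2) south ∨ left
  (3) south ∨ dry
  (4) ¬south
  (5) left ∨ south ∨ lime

True

Suppose left = False.
(south) alone gives south = True.
That conflicts with the unit clause (¬south).
So every satisfying assignment has left = True.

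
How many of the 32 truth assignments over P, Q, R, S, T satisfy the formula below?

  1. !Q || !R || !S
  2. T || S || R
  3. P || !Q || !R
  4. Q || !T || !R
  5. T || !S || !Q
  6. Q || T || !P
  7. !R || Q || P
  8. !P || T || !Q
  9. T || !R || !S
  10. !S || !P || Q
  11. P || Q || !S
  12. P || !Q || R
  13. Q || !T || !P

4

There are 2^5 = 32 truth assignments over (P, Q, R, S, T).
Split on R. With R = true, the clauses containing R are satisfied and !R drops from the rest; 1 of the 2^4 = 16 assignments to the other variables satisfy what remains.
With R = false, by the same count on the reduced clause set, 3 assignments work.
(One model: P=F, Q=F, R=F, S=F, T=T.)
Total: 1 + 3 = 4.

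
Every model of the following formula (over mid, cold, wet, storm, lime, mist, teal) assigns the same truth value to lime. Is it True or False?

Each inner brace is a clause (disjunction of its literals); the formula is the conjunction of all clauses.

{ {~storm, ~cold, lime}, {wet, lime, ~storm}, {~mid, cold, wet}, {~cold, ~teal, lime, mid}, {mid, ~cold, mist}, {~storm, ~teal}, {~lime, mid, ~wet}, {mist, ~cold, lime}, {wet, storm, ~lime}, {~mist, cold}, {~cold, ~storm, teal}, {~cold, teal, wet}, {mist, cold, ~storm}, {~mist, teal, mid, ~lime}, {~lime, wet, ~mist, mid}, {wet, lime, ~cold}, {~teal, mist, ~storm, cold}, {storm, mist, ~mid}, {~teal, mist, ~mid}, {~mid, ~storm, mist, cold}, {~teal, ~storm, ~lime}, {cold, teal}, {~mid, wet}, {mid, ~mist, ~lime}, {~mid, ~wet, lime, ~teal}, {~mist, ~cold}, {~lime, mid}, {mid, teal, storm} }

False

Suppose lime = 1.
(mid) alone gives mid = 1.
(wet) alone gives wet = 1.
Try storm = 0.
(mist) alone gives mist = 1.
(cold) alone gives cold = 1.
But (~cold) is also a unit clause — contradiction.
Backtrack on storm: now try storm = 1.
(~teal) alone gives teal = 0.
(~cold) alone gives cold = 0.
But (cold) is also a unit clause — contradiction.
Both values of storm lead to a conflict.
So every satisfying assignment has lime = False.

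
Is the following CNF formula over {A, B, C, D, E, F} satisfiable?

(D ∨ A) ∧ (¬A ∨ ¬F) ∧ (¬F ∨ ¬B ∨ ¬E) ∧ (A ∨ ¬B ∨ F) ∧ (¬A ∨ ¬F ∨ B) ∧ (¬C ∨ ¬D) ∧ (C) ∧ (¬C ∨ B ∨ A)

Yes, satisfiable

From the singleton clause (C), C = True.
From the singleton clause (¬D), D = False.
From the singleton clause (A), A = True.
From the singleton clause (¬F), F = False.
All clauses hold; B, E can take either value.
A satisfying assignment: A ↦ True; B ↦ True; C ↦ True; D ↦ False; E ↦ True; F ↦ False.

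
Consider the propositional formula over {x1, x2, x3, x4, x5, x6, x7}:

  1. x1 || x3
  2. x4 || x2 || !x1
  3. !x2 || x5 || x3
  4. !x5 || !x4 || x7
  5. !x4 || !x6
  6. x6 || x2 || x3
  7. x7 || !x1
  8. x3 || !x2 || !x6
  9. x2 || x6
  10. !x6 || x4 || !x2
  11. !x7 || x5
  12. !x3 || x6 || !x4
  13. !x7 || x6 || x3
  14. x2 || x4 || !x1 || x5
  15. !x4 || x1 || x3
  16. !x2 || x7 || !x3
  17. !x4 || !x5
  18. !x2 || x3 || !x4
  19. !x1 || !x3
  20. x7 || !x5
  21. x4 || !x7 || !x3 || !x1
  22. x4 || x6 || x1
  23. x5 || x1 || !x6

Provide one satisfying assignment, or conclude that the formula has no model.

Case x1 = false:
The clause (x3) is unit, so x3 = true.
Case x4 = false:
The clause (x6) is unit, so x6 = true.
The clause (!x2) is unit, so x2 = false.
The clause (x5) is unit, so x5 = true.
The clause (x7) is unit, so x7 = true.
This assignment satisfies each clause.

x1=false; x2=false; x3=true; x4=false; x5=true; x6=true; x7=true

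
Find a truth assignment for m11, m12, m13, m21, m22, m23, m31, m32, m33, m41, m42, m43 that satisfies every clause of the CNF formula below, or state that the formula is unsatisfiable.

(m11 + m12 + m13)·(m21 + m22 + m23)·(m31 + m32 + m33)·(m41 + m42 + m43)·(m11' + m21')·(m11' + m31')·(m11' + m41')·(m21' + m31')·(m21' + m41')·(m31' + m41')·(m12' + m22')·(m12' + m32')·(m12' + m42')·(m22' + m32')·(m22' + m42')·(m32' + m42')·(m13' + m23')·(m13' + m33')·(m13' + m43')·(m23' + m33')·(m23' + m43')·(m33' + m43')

Suppose m11 = 0.
Suppose m12 = 1.
(m22') alone gives m22 = 0.
(m32') alone gives m32 = 0.
(m42') alone gives m42 = 0.
Suppose m21 = 1.
(m31') alone gives m31 = 0.
(m33) alone gives m33 = 1.
(m41') alone gives m41 = 0.
(m43) alone gives m43 = 1.
But (m43') is also a unit clause — contradiction.
So m21 must be the other value — set m21 = 0.
(m23) alone gives m23 = 1.
(m13') alone gives m13 = 0.
(m33') alone gives m33 = 0.
(m31) alone gives m31 = 1.
(m41') alone gives m41 = 0.
(m43) alone gives m43 = 1.
But (m43') is also a unit clause — contradiction.
Both values of m21 lead to a conflict.
So m12 must be the other value — set m12 = 0.
(m13) alone gives m13 = 1.
(m23') alone gives m23 = 0.
(m33') alone gives m33 = 0.
(m43') alone gives m43 = 0.
Suppose m21 = 1.
(m31') alone gives m31 = 0.
(m32) alone gives m32 = 1.
(m41') alone gives m41 = 0.
(m42) alone gives m42 = 1.
But (m42') is also a unit clause — contradiction.
So m21 must be the other value — set m21 = 0.
(m22) alone gives m22 = 1.
(m32') alone gives m32 = 0.
(m31) alone gives m31 = 1.
(m41') alone gives m41 = 0.
(m42) alone gives m42 = 1.
But (m42') is also a unit clause — contradiction.
Both values of m21 lead to a conflict.
Both values of m12 lead to a conflict.
So m11 must be the other value — set m11 = 1.
(m21') alone gives m21 = 0.
(m31') alone gives m31 = 0.
(m41') alone gives m41 = 0.
Suppose m22 = 1.
(m12') alone gives m12 = 0.
(m32') alone gives m32 = 0.
(m33) alone gives m33 = 1.
(m42') alone gives m42 = 0.
(m43) alone gives m43 = 1.
But (m43') is also a unit clause — contradiction.
So m22 must be the other value — set m22 = 0.
(m23) alone gives m23 = 1.
(m13') alone gives m13 = 0.
(m33') alone gives m33 = 0.
(m32) alone gives m32 = 1.
(m12') alone gives m12 = 0.
(m42') alone gives m42 = 0.
(m43) alone gives m43 = 1.
But (m43') is also a unit clause — contradiction.
Both values of m22 lead to a conflict.
Both values of m11 lead to a conflict.

UNSATISFIABLE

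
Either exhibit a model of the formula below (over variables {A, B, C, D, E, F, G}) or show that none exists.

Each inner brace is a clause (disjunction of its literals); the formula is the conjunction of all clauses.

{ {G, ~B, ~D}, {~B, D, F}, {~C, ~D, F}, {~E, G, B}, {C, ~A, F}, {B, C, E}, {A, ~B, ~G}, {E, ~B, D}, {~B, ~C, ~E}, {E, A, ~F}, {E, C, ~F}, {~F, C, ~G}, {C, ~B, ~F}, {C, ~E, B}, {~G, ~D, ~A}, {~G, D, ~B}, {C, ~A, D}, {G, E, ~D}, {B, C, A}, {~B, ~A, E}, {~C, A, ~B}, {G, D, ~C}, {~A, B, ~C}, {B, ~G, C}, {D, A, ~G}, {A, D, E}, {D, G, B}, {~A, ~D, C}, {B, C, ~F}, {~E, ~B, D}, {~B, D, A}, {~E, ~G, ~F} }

UNSATISFIABLE

Branch on G: set G = 1.
Branch on A: set A = 1.
Unit clause (~D) forces D = 0.
Unit clause (~B) forces B = 0.
Unit clause (C) forces C = 1.
Now (~C) is unsatisfied and unit — conflict.
Undo A and try A = 0.
Unit clause (~B) forces B = 0.
Unit clause (C) forces C = 1.
Unit clause (D) forces D = 1.
Unit clause (F) forces F = 1.
Unit clause (E) forces E = 1.
Now (~E) is unsatisfied and unit — conflict.
Neither A = 1 nor A = 0 works.
Undo G and try G = 0.
Branch on B: set B = 0.
Unit clause (~E) forces E = 0.
Unit clause (C) forces C = 1.
Unit clause (~D) forces D = 0.
Now (D) is unsatisfied and unit — conflict.
Undo B and try B = 1.
Unit clause (~D) forces D = 0.
Unit clause (F) forces F = 1.
Unit clause (E) forces E = 1.
Now (~E) is unsatisfied and unit — conflict.
Neither B = 1 nor B = 0 works.
Neither G = 1 nor G = 0 works.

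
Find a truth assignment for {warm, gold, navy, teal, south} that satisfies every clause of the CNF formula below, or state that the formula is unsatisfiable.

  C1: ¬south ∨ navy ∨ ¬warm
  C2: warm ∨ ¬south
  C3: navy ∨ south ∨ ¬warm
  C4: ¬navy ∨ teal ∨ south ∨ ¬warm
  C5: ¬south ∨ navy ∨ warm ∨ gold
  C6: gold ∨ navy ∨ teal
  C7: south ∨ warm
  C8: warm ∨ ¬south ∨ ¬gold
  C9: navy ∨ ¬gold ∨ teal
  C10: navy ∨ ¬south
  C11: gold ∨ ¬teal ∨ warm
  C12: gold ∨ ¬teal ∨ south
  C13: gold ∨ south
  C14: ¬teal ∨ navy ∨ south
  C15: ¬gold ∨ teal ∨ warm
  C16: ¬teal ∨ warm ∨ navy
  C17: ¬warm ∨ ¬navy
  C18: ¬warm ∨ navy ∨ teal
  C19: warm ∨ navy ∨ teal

Suppose warm = True.
(¬navy) alone gives navy = False.
(¬south) alone gives south = False.
But (south) is also a unit clause — contradiction.
Undo warm and try warm = False.
(¬south) alone gives south = False.
But (south) is also a unit clause — contradiction.
Neither warm = True nor warm = False works.

UNSATISFIABLE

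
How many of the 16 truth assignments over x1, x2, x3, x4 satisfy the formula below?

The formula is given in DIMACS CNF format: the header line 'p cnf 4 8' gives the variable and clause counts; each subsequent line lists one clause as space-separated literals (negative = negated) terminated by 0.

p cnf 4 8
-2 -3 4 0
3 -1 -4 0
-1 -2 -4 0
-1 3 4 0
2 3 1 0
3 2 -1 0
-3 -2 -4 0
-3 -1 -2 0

There are 2^4 = 16 truth assignments over (x1, x2, x3, x4).
Check each against the 8 clauses (columns in the order x1, x2, x3, x4):
  F F F F  ✗ fails (x2 ∨ x3 ∨ x1)
  F F F T  ✗ fails (x2 ∨ x3 ∨ x1)
  F F T F  ✓ satisfies all
  F F T T  ✓ satisfies all
  F T F F  ✓ satisfies all
  F T F T  ✓ satisfies all
  F T T F  ✗ fails (¬x2 ∨ ¬x3 ∨ x4)
  F T T T  ✗ fails (¬x3 ∨ ¬x2 ∨ ¬x4)
  T F F F  ✗ fails (¬x1 ∨ x3 ∨ x4)
  T F F T  ✗ fails (x3 ∨ ¬x1 ∨ ¬x4)
  T F T F  ✓ satisfies all
  T F T T  ✓ satisfies all
  T T F F  ✗ fails (¬x1 ∨ x3 ∨ x4)
  T T F T  ✗ fails (x3 ∨ ¬x1 ∨ ¬x4)
  T T T F  ✗ fails (¬x2 ∨ ¬x3 ∨ x4)
  T T T T  ✗ fails (¬x1 ∨ ¬x2 ∨ ¬x4)
6 of the 16 rows are models.

6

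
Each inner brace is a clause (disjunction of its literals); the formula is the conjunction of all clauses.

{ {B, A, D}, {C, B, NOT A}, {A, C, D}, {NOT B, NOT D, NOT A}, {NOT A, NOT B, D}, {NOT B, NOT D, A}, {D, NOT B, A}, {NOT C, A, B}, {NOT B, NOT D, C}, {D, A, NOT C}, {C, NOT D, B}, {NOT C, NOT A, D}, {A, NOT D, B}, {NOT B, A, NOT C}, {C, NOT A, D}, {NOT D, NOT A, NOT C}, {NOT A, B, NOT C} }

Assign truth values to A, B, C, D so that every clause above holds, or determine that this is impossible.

Try B = true.
Try D = false.
Unit clause (NOT A) forces A = false.
That conflicts with the unit clause (A).
That branch fails; take D = true instead.
Unit clause (NOT A) forces A = false.
That conflicts with the unit clause (A).
Both values of D lead to a conflict.
That branch fails; take B = false instead.
Try A = true.
Unit clause (C) forces C = true.
That conflicts with the unit clause (NOT C).
That branch fails; take A = false instead.
Unit clause (D) forces D = true.
That conflicts with the unit clause (NOT D).
Both values of A lead to a conflict.
Both values of B lead to a conflict.

UNSATISFIABLE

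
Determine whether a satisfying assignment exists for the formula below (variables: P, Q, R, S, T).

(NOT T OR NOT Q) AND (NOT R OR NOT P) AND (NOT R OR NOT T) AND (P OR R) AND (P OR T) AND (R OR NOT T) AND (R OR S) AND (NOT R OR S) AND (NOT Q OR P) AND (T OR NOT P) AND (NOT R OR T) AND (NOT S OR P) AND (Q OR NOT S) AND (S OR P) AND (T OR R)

No, unsatisfiable

Case T = false:
The clause (P) is unit, so P = true.
But (NOT P) is also a unit clause — contradiction.
Undo T and try T = true.
The clause (NOT Q) is unit, so Q = false.
The clause (NOT R) is unit, so R = false.
But (R) is also a unit clause — contradiction.
Both values of T lead to a conflict.
No assignment satisfies every clause.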